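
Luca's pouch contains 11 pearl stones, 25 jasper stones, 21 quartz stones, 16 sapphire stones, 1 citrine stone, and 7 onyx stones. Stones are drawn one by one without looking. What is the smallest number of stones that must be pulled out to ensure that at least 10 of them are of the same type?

45

An adversary could hand out at most 9 stones per type (citrine, onyx run out sooner): 9 + 9 + 9 + 9 + 1 + 7 = 44 stones and still no type has 10.
Pigeonhole: one more stone lands in a type already at 9, so 45 draws are enough and 44 are not.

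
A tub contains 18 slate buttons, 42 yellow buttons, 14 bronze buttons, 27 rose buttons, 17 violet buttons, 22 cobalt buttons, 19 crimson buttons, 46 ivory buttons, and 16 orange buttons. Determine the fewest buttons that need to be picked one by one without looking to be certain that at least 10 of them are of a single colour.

82

The 9 colours are the holes; the buttons drawn are the pigeons.
To avoid 10 of any one colour, the worst case takes at most 9 of each colour.
That gives 9 + 9 + 9 + 9 + 9 + 9 + 9 + 9 + 9 = 81 buttons with no colour reaching 10.
The next button forces some colour to 10, so 81 + 1 = 82.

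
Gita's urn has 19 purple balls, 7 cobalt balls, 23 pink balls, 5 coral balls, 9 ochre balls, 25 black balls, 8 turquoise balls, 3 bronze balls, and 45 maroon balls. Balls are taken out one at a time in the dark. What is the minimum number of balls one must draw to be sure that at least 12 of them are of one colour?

77

Put each drawn ball into a box by colour. The largest draw with every box below 12 takes min(count, 11) from each colour; colours with fewer than 11 contribute all they have.
Σ min(cᵢ, 11) = 11 + 7 + 11 + 5 + 9 + 11 + 8 + 3 + 11 = 76.
Draw number 76 + 1 = 77 must push one box to 12.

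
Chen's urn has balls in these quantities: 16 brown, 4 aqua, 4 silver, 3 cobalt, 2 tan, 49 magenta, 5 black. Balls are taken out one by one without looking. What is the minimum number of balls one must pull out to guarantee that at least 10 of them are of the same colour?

37

Put each drawn ball into a box by colour. The largest draw with every box below 10 takes min(count, 9) from each colour; colours with fewer than 9 contribute all they have.
Σ min(cᵢ, 9) = 9 + 4 + 4 + 3 + 2 + 9 + 5 = 36.
Draw number 36 + 1 = 37 must push one box to 10.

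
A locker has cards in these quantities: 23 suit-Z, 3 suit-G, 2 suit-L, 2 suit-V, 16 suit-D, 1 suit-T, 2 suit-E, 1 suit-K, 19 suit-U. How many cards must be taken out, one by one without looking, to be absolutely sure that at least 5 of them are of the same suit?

Put each drawn card into a box by suit. The largest draw with every box below 5 takes min(count, 4) from each suit; suits with fewer than 4 contribute all they have.
Σ min(cᵢ, 4) = 4 + 3 + 2 + 2 + 4 + 1 + 2 + 1 + 4 = 23.
Draw number 23 + 1 = 24 must push one box to 5.

24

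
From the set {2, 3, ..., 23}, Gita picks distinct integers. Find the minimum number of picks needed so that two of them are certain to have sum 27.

13

Two chosen integers sum to 27 exactly when both halves of some pair {x, 27−x} with 4 ≤ x ≤ 27−x ≤ 23 are chosen — 10 such pairs.
The remaining 2 elements (those with no distinct partner in range) can never complete a 27-sum, so the worst case takes all of them and one from each pair: 2 + 10 = 12.
Pigeonhole: the 13th integer has to be the second member of some pair, so 12 + 1 = 13.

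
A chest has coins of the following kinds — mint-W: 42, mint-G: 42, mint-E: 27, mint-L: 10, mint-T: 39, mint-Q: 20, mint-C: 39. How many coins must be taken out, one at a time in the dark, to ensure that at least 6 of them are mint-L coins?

In the worst case for collecting mint-L coins, every non-mint-L coin comes out first.
There are 42 + 42 + 27 + 39 + 20 + 39 = 209 non-mint-L coins altogether.
After those, each further coin must be mint-L, so 209 + 6 = 215 draws guarantee 6 mint-L coins.

215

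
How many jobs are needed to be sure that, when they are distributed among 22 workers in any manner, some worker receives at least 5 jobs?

With 88 jobs one could put exactly 4 in each of the 22 workers, and no worker would reach 5.
One more job must land in a worker that already has 4, giving it 5.
So 22 × 4 + 1 = 89 jobs are required.

89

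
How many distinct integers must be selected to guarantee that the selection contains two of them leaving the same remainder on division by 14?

15

The 14 residue classes mod 14 are the pigeonholes.
With 14 integers one could put 1 in each residue class and have no class reach 2.
The 15th integer pushes some class to 2, so 14·1 + 1 = 15.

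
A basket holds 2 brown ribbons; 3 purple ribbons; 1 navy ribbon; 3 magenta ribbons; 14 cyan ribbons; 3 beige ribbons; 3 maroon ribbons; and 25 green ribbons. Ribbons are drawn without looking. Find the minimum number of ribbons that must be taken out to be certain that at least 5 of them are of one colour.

24

An adversary could hand out at most 4 ribbons per colour (6 colours run out sooner): 2 + 3 + 1 + 3 + 4 + 3 + 3 + 4 = 23 ribbons and still no colour has 5.
By pigeonhole, one more ribbon lands in a colour already at 4, so 24 draws are enough and 23 are not.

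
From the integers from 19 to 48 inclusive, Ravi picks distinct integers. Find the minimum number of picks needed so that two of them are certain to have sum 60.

20

A set avoiding the sum 60 can contain at most one of each pair {x, 60−x}, plus the 8 elements whose complement lies outside the range or equal to its own complement.
The integers 30, …, 48 (19 of them) are such a set: any two sum to at least 30+31 = 61 > 60.
Any 20th integer completes one of the 11 pairs, so 20 choices force a sum of 60.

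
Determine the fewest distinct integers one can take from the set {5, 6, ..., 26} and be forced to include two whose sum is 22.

17

A set avoiding the sum 22 can contain at most one of each pair {x, 22−x}, plus the 10 elements whose complement lies outside the range or equal to its own complement.
The integers 11, …, 26 (16 of them) are such a set: any two sum to at least 11+12 = 23 > 22.
Any 17th integer completes one of the 6 pairs, so 17 choices force a sum of 22.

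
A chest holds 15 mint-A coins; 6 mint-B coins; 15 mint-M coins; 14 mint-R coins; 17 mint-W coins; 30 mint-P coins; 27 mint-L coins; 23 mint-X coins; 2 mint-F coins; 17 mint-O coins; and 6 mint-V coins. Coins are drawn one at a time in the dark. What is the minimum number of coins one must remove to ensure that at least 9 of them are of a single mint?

79

The 11 mints are the holes; the coins drawn are the pigeons.
To avoid 9 of any one mint, the worst case takes at most 8 of each mint, or every coin of a mint that has fewer than 8.
That gives 8 + 6 + 8 + 8 + 8 + 8 + 8 + 8 + 2 + 8 + 6 = 78 coins with no mint reaching 9.
The next coin forces some mint to 9, so 78 + 1 = 79.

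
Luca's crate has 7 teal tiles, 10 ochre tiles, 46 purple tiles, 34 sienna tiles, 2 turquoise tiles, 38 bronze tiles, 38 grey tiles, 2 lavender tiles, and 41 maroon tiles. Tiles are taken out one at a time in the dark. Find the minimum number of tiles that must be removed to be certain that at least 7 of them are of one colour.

47

An adversary could hand out at most 6 tiles per colour (turquoise, lavender run out sooner): 6 + 6 + 6 + 6 + 2 + 6 + 6 + 2 + 6 = 46 tiles and still no colour has 7.
One more tile lands in a colour already at 6, so 47 draws are enough and 46 are not.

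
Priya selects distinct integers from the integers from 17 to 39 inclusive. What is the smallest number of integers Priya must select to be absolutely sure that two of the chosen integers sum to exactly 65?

Two chosen integers sum to 65 exactly when both halves of some pair {x, 65−x} with 26 ≤ x ≤ 65−x ≤ 39 are chosen — 7 such pairs.
The remaining 9 elements (those with no distinct partner in range) can never complete a 65-sum, so the worst case takes all of them and one from each pair: 9 + 7 = 16.
The 17th integer has to be the second member of some pair, so 16 + 1 = 17.

17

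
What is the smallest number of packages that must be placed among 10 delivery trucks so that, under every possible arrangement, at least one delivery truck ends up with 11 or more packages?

With 100 packages one could put exactly 10 in each of the 10 delivery trucks, and no delivery truck would reach 11.
One more package must land in a delivery truck that already has 10, giving it 11.
So 10 × 10 + 1 = 101 packages are required.

101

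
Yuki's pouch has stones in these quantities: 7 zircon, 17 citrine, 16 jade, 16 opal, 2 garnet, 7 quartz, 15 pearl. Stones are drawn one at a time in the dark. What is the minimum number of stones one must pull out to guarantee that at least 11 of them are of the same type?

57

By pigeonhole, put each drawn stone into a box by type. The largest draw with every box below 11 takes min(count, 10) from each type; types with fewer than 10 contribute all they have.
Σ min(cᵢ, 10) = 7 + 10 + 10 + 10 + 2 + 7 + 10 = 56.
Draw number 56 + 1 = 57 must push one box to 11.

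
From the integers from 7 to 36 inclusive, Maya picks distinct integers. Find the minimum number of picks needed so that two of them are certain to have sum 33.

A set avoiding the sum 33 can contain at most one of each pair {x, 33−x}, plus the 10 elements whose complement lies outside the range.
The integers 17, …, 36 (20 of them) are such a set: any two sum to at least 17+18 = 35 > 33.
Any 21st integer completes one of the 10 pairs, so 21 choices force a sum of 33.

21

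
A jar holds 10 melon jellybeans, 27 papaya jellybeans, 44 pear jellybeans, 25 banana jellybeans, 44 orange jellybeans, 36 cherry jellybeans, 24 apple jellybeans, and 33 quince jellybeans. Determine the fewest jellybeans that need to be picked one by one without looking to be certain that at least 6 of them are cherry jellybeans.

In the worst case for collecting cherry jellybeans, every non-cherry jellybean comes out first.
There are 10 + 27 + 44 + 25 + 44 + 24 + 33 = 207 non-cherry jellybeans altogether.
After those, each further jellybean must be cherry, so 207 + 6 = 213 draws guarantee 6 cherry jellybeans.

213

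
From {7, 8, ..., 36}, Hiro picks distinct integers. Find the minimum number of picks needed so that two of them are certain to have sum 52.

Group the elements by complementary pair {x, 52−x}: {16,36}, {17,35}, {18,34}, …, giving 10 two-element pairs, the single value 26 (it cannot pair with itself since the integers are distinct), and 9 integers whose partner 52−x falls outside [7,36].
Treating each of those 20 groups as a pigeonhole, one can pick one integer per group — 20 integers — with no two summing to 52.
The 21st integer lands in an occupied pair, forcing a sum of 52.

21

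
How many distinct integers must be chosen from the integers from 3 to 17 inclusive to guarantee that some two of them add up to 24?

11

Two chosen integers sum to 24 exactly when both halves of some pair {x, 24−x} with 7 ≤ x ≤ 24−x ≤ 17 are chosen — 5 such pairs.
The remaining 5 elements (those with no distinct partner in range) can never complete a 24-sum, so the worst case takes all of them and one from each pair: 5 + 5 = 10.
The 11th integer has to be the second member of some pair, so 10 + 1 = 11.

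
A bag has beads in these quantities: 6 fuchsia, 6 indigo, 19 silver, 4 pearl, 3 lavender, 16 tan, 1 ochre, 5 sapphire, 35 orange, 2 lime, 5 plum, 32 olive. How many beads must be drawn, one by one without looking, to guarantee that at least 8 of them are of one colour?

61

An adversary could hand out at most 7 beads per colour (8 colours run out sooner): 6 + 6 + 7 + 4 + 3 + 7 + 1 + 5 + 7 + 2 + 5 + 7 = 60 beads and still no colour has 8.
One more bead lands in a colour already at 7, so 61 draws are enough and 60 are not.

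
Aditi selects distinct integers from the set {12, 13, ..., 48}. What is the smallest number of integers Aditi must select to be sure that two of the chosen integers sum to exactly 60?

20

A set avoiding the sum 60 can contain at most one of each pair {x, 60−x}, plus the 1 element equal to its own complement.
The integers 30, …, 48 (19 of them) are such a set: any two sum to at least 30+31 = 61 > 60.
By pigeonhole, any 20th integer completes one of the 18 pairs, so 20 choices force a sum of 60.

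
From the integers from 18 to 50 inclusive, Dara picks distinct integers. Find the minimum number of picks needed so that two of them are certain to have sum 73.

A set avoiding the sum 73 can contain at most one of each pair {x, 73−x}, plus the 5 elements whose complement lies outside the range.
The integers 18, …, 36 (19 of them) are such a set: any two sum to at least 18+19 = 37 and at most 35+36 = 71 < 73.
Pigeonhole: any 20th integer completes one of the 14 pairs, so 20 choices force a sum of 73.

20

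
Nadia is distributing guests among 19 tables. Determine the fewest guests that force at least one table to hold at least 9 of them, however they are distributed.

With 152 guests one could put exactly 8 in each of the 19 tables, and no table would reach 9.
Pigeonhole: one more guest must land in a table that already has 8, giving it 9.
So 19 × 8 + 1 = 153 guests are required.

153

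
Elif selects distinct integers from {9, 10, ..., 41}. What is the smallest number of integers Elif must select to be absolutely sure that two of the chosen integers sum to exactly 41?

22

A set avoiding the sum 41 can contain at most one of each pair {x, 41−x}, plus the 9 elements whose complement lies outside the range.
The integers 21, …, 41 (21 of them) are such a set: any two sum to at least 21+22 = 43 > 41.
Pigeonhole: any 22nd integer completes one of the 12 pairs, so 22 choices force a sum of 41.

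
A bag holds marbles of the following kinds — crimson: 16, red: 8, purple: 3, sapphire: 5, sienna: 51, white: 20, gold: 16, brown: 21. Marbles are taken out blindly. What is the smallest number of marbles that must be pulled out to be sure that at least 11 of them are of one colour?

67

Pigeonhole: the 8 colours are the holes; the marbles drawn are the pigeons.
To avoid 11 of any one colour, the worst case takes at most 10 of each colour, or every marble of a colour that has fewer than 10.
That gives 10 + 8 + 3 + 5 + 10 + 10 + 10 + 10 = 66 marbles with no colour reaching 11.
The next marble forces some colour to 11, so 66 + 1 = 67.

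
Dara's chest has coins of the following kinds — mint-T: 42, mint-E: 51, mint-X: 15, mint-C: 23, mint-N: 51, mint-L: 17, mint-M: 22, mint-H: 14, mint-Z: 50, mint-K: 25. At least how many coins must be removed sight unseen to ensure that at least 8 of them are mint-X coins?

In the worst case for collecting mint-X coins, every non-mint-X coin comes out first.
There are 42 + 51 + 23 + 51 + 17 + 22 + 14 + 50 + 25 = 295 non-mint-X coins altogether.
After those, each further coin must be mint-X, so 295 + 8 = 303 draws guarantee 8 mint-X coins.

303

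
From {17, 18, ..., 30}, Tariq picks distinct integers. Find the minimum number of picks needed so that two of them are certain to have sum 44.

A set avoiding the sum 44 can contain at most one of each pair {x, 44−x}, plus the 4 elements whose complement lies outside the range or equal to its own complement.
The integers 22, …, 30 (9 of them) are such a set: any two sum to at least 22+23 = 45 > 44.
Any 10th integer completes one of the 5 pairs, so 10 choices force a sum of 44.

10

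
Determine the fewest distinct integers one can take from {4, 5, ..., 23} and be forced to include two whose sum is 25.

12

Group the elements by complementary pair {x, 25−x}: {4,21}, {5,20}, {6,19}, …, giving 9 two-element pairs and 2 integers whose partner 25−x falls outside [4,23].
Pigeonhole: treating each of those 11 groups as a pigeonhole, one can pick one integer per group — 11 integers — with no two summing to 25.
The 12th integer lands in an occupied pair, forcing a sum of 25.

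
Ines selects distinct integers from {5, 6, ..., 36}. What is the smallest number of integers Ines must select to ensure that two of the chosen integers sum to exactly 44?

19

Two chosen integers sum to 44 exactly when both halves of some pair {x, 44−x} with 8 ≤ x ≤ 44−x ≤ 36 are chosen — 14 such pairs.
The remaining 4 elements (those with no distinct partner in range) can never complete a 44-sum, so the worst case takes all of them and one from each pair: 4 + 14 = 18.
By pigeonhole, the 19th integer has to be the second member of some pair, so 18 + 1 = 19.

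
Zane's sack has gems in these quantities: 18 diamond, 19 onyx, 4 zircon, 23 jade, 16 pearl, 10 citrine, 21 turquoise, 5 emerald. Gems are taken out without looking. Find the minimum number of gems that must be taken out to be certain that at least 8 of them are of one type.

By pigeonhole, the 8 types are the holes; the gems drawn are the pigeons.
To avoid 8 of any one type, the worst case takes at most 7 of each type, or every gem of a type that has fewer than 7.
That gives 7 + 7 + 4 + 7 + 7 + 7 + 7 + 5 = 51 gems with no type reaching 8.
The next gem forces some type to 8, so 51 + 1 = 52.

52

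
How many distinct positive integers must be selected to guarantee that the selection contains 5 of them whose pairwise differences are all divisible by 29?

Integers whose pairwise differences are multiples of 29 are exactly those sharing a remainder mod 29. By pigeonhole, the 29 residue classes mod 29 are the pigeonholes.
With 116 integers one could put 4 in each residue class and have no class reach 5.
The 117th integer pushes some class to 5, so 29·4 + 1 = 117.

117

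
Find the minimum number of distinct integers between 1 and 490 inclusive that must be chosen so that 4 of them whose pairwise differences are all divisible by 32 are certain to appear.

97

Integers whose pairwise differences are multiples of 32 are exactly those sharing a remainder mod 32. By pigeonhole, the 32 residue classes mod 32 are the pigeonholes.
With 96 integers one could put 3 in each residue class and have no class reach 4.
The 97th integer pushes some class to 4, so 32·3 + 1 = 97.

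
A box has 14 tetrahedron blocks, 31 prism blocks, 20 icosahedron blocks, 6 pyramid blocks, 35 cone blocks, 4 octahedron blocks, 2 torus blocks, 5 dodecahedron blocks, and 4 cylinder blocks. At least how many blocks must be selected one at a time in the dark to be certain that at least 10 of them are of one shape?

By the pigeonhole principle, put each drawn block into a box by shape. The largest draw with every box below 10 takes min(count, 9) from each shape; shapes with fewer than 9 contribute all they have.
Σ min(cᵢ, 9) = 9 + 9 + 9 + 6 + 9 + 4 + 2 + 5 + 4 = 57.
Draw number 57 + 1 = 58 must push one box to 10.

58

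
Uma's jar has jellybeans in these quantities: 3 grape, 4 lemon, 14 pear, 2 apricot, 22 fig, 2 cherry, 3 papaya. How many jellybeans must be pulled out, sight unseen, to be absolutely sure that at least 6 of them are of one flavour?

25

By pigeonhole, the 7 flavours are the holes; the jellybeans drawn are the pigeons.
To avoid 6 of any one flavour, the worst case takes at most 5 of each flavour, or every jellybean of a flavour that has fewer than 5.
That gives 3 + 4 + 5 + 2 + 5 + 2 + 3 = 24 jellybeans with no flavour reaching 6.
The next jellybean forces some flavour to 6, so 24 + 1 = 25.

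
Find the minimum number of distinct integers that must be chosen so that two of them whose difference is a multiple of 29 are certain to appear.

30

Integers whose pairwise differences are multiples of 29 are exactly those sharing a remainder mod 29. By the pigeonhole principle, the 29 residue classes mod 29 are the pigeonholes.
With 29 integers one could put 1 in each residue class and have no class reach 2.
The 30th integer pushes some class to 2, so 29·1 + 1 = 30.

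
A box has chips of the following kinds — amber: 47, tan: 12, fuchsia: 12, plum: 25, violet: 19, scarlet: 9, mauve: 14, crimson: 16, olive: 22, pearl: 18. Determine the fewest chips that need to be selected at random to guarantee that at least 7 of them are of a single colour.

An adversary could hand out at most 6 chips per colour: 6 + 6 + 6 + 6 + 6 + 6 + 6 + 6 + 6 + 6 = 60 chips and still no colour has 7.
One more chip lands in a colour already at 6, so 61 draws are enough and 60 are not.

61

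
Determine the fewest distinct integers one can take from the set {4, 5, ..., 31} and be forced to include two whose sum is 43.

19

A set avoiding the sum 43 can contain at most one of each pair {x, 43−x}, plus the 8 elements whose complement lies outside the range.
The integers 4, …, 21 (18 of them) are such a set: any two sum to at least 4+5 = 9 and at most 20+21 = 41 < 43.
By pigeonhole, any 19th integer completes one of the 10 pairs, so 19 choices force a sum of 43.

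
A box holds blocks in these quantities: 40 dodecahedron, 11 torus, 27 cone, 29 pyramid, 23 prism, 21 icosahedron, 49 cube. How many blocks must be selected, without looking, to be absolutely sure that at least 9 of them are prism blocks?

186

In the worst case for collecting prism blocks, every non-prism block comes out first.
There are 40 + 11 + 27 + 29 + 21 + 49 = 177 non-prism blocks altogether.
After those, each further block must be prism, so 177 + 9 = 186 draws guarantee 9 prism blocks.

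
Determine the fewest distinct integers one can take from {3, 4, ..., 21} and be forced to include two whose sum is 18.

A set avoiding the sum 18 can contain at most one of each pair {x, 18−x}, plus the 7 elements whose complement lies outside the range or equal to its own complement.
The integers 9, …, 21 (13 of them) are such a set: any two sum to at least 9+10 = 19 > 18.
Any 14th integer completes one of the 6 pairs, so 14 choices force a sum of 18.

14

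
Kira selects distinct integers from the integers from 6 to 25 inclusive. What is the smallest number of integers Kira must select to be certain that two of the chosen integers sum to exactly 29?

12

Two chosen integers sum to 29 exactly when both halves of some pair {x, 29−x} with 6 ≤ x ≤ 29−x ≤ 23 are chosen — 9 such pairs.
The remaining 2 elements (those with no distinct partner in range) can never complete a 29-sum, so the worst case takes all of them and one from each pair: 2 + 9 = 11.
The 12th integer has to be the second member of some pair, so 11 + 1 = 12.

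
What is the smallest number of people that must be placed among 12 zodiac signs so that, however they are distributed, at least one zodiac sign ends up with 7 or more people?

73

With 72 people one could put exactly 6 in each of the 12 zodiac signs, and no zodiac sign would reach 7.
Pigeonhole: one more person must land in a zodiac sign that already has 6, giving it 7.
So 12 × 6 + 1 = 73 people are required.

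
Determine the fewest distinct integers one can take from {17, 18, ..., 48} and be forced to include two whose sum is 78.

24

Two chosen integers sum to 78 exactly when both halves of some pair {x, 78−x} with 30 ≤ x ≤ 78−x ≤ 48 are chosen — 9 such pairs.
The remaining 14 elements (those with no distinct partner in range) can never complete a 78-sum, so the worst case takes all of them and one from each pair: 14 + 9 = 23.
The 24th integer has to be the second member of some pair, so 23 + 1 = 24.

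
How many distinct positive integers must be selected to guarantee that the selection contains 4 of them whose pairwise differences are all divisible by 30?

Integers whose pairwise differences are multiples of 30 are exactly those sharing a remainder mod 30. The 30 residue classes mod 30 are the pigeonholes.
With 90 integers one could put 3 in each residue class and have no class reach 4.
The 91st integer pushes some class to 4, so 30·3 + 1 = 91.

91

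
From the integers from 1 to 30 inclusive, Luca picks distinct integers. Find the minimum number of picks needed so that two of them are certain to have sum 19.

22

Two chosen integers sum to 19 exactly when both halves of some pair {x, 19−x} with 1 ≤ x ≤ 19−x ≤ 18 are chosen — 9 such pairs.
The remaining 12 elements (those with no distinct partner in range) can never complete a 19-sum, so the worst case takes all of them and one from each pair: 12 + 9 = 21.
The 22nd integer has to be the second member of some pair, so 21 + 1 = 22.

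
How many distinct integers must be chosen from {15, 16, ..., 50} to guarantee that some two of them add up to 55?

A set avoiding the sum 55 can contain at most one of each pair {x, 55−x}, plus the 10 elements whose complement lies outside the range.
The integers 28, …, 50 (23 of them) are such a set: any two sum to at least 28+29 = 57 > 55.
Any 24th integer completes one of the 13 pairs, so 24 choices force a sum of 55.

24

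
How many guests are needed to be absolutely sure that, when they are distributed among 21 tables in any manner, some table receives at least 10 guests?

With 189 guests one could put exactly 9 in each of the 21 tables, and no table would reach 10.
One more guest must land in a table that already has 9, giving it 10.
So 21 × 9 + 1 = 190 guests are required.

190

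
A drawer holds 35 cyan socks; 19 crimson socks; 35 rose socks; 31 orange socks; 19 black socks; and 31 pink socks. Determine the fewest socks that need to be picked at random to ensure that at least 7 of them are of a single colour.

37

An adversary could hand out at most 6 socks per colour: 6 + 6 + 6 + 6 + 6 + 6 = 36 socks and still no colour has 7.
One more sock lands in a colour already at 6, so 37 draws are enough and 36 are not.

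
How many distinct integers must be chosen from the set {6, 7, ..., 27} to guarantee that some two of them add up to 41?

16

A set avoiding the sum 41 can contain at most one of each pair {x, 41−x}, plus the 8 elements whose complement lies outside the range.
The integers 6, …, 20 (15 of them) are such a set: any two sum to at least 6+7 = 13 and at most 19+20 = 39 < 41.
Any 16th integer completes one of the 7 pairs, so 16 choices force a sum of 41.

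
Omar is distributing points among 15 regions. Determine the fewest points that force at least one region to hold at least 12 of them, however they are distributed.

166

With 165 points one could put exactly 11 in each of the 15 regions, and no region would reach 12.
By the pigeonhole principle, one more point must land in a region that already has 11, giving it 12.
So 15 × 11 + 1 = 166 points are required.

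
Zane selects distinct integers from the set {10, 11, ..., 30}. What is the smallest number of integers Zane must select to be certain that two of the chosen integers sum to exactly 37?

13

A set avoiding the sum 37 can contain at most one of each pair {x, 37−x}, plus the 3 elements whose complement lies outside the range.
The integers 19, …, 30 (12 of them) are such a set: any two sum to at least 19+20 = 39 > 37.
Pigeonhole: any 13th integer completes one of the 9 pairs, so 13 choices force a sum of 37.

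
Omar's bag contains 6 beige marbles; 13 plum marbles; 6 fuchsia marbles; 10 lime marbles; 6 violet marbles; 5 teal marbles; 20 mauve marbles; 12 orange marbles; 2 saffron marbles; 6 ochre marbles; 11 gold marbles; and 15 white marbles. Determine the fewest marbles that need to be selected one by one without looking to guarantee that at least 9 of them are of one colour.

80

An adversary could hand out at most 8 marbles per colour (6 colours run out sooner): 6 + 8 + 6 + 8 + 6 + 5 + 8 + 8 + 2 + 6 + 8 + 8 = 79 marbles and still no colour has 9.
One more marble lands in a colour already at 8, so 80 draws are enough and 79 are not.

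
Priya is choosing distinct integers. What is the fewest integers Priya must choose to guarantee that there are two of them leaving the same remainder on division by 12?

13

The 12 residue classes mod 12 are the pigeonholes.
With 12 integers one could put 1 in each residue class and have no class reach 2.
The 13th integer pushes some class to 2, so 12·1 + 1 = 13.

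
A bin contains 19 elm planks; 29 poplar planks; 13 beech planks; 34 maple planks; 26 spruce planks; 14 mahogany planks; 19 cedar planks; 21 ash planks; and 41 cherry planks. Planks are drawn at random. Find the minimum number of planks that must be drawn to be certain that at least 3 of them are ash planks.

In the worst case for collecting ash planks, every non-ash plank comes out first.
There are 19 + 29 + 13 + 34 + 26 + 14 + 19 + 41 = 195 non-ash planks altogether.
After those, each further plank must be ash, so 195 + 3 = 198 draws guarantee 3 ash planks.

198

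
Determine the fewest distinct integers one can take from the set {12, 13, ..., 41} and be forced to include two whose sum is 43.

21

Group the elements by complementary pair {x, 43−x}: {12,31}, {13,30}, {14,29}, …, giving 10 two-element pairs and 10 integers whose partner 43−x falls outside [12,41].
By pigeonhole, treating each of those 20 groups as a pigeonhole, one can pick one integer per group — 20 integers — with no two summing to 43.
The 21st integer lands in an occupied pair, forcing a sum of 43.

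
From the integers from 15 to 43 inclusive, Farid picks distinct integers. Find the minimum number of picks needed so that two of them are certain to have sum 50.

20

Two chosen integers sum to 50 exactly when both halves of some pair {x, 50−x} with 15 ≤ x ≤ 50−x ≤ 35 are chosen — 10 such pairs.
The remaining 9 elements (those with no distinct partner in range) can never complete a 50-sum, so the worst case takes all of them and one from each pair: 9 + 10 = 19.
The 20th integer has to be the second member of some pair, so 19 + 1 = 20.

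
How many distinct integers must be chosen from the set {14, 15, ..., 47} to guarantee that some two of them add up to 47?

Two chosen integers sum to 47 exactly when both halves of some pair {x, 47−x} with 14 ≤ x ≤ 47−x ≤ 33 are chosen — 10 such pairs.
The remaining 14 elements (those with no distinct partner in range) can never complete a 47-sum, so the worst case takes all of them and one from each pair: 14 + 10 = 24.
The 25th integer has to be the second member of some pair, so 24 + 1 = 25.

25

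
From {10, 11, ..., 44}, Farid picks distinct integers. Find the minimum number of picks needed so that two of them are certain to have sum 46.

Two chosen integers sum to 46 exactly when both halves of some pair {x, 46−x} with 10 ≤ x ≤ 46−x ≤ 36 are chosen — 13 such pairs.
The remaining 9 elements (those with no distinct partner in range) can never complete a 46-sum, so the worst case takes all of them and one from each pair: 9 + 13 = 22.
By the pigeonhole principle, the 23rd integer has to be the second member of some pair, so 22 + 1 = 23.

23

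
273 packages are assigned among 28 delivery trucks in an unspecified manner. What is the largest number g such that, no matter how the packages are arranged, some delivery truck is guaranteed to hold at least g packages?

10

By pigeonhole, the 28 delivery trucks are the holes and the 273 packages are the pigeons.
If every delivery truck held at most 9 packages, the total would be at most 28 × 9 = 252, which is less than 273.
So some delivery truck holds at least ⌈273/28⌉ = 10 packages.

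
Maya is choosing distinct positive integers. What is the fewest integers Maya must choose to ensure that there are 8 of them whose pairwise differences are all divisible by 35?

Integers whose pairwise differences are multiples of 35 are exactly those sharing a remainder mod 35. The 35 residue classes mod 35 are the pigeonholes.
With 245 integers one could put 7 in each residue class and have no class reach 8.
The 246th integer pushes some class to 8, so 35·7 + 1 = 246.

246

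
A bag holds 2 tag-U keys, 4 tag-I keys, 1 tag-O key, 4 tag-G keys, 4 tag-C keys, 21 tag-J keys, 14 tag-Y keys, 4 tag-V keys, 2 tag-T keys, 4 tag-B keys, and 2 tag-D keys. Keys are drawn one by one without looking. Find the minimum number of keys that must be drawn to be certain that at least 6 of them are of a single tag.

An adversary could hand out at most 5 keys per tag (9 tags run out sooner): 2 + 4 + 1 + 4 + 4 + 5 + 5 + 4 + 2 + 4 + 2 = 37 keys and still no tag has 6.
Pigeonhole: one more key lands in a tag already at 5, so 38 draws are enough and 37 are not.

38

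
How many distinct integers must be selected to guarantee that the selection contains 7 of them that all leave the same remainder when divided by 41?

247

By pigeonhole, the 41 residue classes mod 41 are the pigeonholes.
With 246 integers one could put 6 in each residue class and have no class reach 7.
The 247th integer pushes some class to 7, so 41·6 + 1 = 247.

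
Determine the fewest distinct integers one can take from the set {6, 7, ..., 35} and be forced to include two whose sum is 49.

A set avoiding the sum 49 can contain at most one of each pair {x, 49−x}, plus the 8 elements whose complement lies outside the range.
The integers 6, …, 24 (19 of them) are such a set: any two sum to at least 6+7 = 13 and at most 23+24 = 47 < 49.
By the pigeonhole principle, any 20th integer completes one of the 11 pairs, so 20 choices force a sum of 49.

20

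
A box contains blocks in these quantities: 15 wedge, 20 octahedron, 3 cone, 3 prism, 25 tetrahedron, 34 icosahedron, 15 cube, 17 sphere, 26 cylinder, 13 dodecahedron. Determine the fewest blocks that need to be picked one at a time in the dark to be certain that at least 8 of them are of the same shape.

63

An adversary could hand out at most 7 blocks per shape (cone, prism run out sooner): 7 + 7 + 3 + 3 + 7 + 7 + 7 + 7 + 7 + 7 = 62 blocks and still no shape has 8.
One more block lands in a shape already at 7, so 63 draws are enough and 62 are not.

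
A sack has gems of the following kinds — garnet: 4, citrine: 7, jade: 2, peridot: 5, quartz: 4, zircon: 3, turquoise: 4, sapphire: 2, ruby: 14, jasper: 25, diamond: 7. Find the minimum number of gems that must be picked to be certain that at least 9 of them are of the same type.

Pigeonhole: the 11 types are the holes; the gems drawn are the pigeons.
To avoid 9 of any one type, the worst case takes at most 8 of each type, or every gem of a type that has fewer than 8.
That gives 4 + 7 + 2 + 5 + 4 + 3 + 4 + 2 + 8 + 8 + 7 = 54 gems with no type reaching 9.
The next gem forces some type to 9, so 54 + 1 = 55.

55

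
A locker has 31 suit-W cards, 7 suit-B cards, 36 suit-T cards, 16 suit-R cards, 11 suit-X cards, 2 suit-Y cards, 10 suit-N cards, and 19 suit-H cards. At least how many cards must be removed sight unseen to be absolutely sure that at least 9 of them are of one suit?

58

Pigeonhole: put each drawn card into a box by suit. The largest draw with every box below 9 takes min(count, 8) from each suit; suits with fewer than 8 contribute all they have.
Σ min(cᵢ, 8) = 8 + 7 + 8 + 8 + 8 + 2 + 8 + 8 = 57.
Draw number 57 + 1 = 58 must push one box to 9.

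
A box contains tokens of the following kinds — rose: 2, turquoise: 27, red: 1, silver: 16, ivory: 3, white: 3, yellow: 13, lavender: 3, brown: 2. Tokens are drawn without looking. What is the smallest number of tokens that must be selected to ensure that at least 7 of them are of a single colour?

An adversary could hand out at most 6 tokens per colour (6 colours run out sooner): 2 + 6 + 1 + 6 + 3 + 3 + 6 + 3 + 2 = 32 tokens and still no colour has 7.
One more token lands in a colour already at 6, so 33 draws are enough and 32 are not.

33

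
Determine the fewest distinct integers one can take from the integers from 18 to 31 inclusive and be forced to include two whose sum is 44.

11

A set avoiding the sum 44 can contain at most one of each pair {x, 44−x}, plus the 6 elements whose complement lies outside the range or equal to its own complement.
The integers 22, …, 31 (10 of them) are such a set: any two sum to at least 22+23 = 45 > 44.
By pigeonhole, any 11th integer completes one of the 4 pairs, so 11 choices force a sum of 44.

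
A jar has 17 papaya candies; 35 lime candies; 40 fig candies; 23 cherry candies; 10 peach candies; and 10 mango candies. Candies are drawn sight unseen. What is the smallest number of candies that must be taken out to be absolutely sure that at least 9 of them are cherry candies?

121

In the worst case for collecting cherry candies, every non-cherry candy comes out first.
There are 17 + 35 + 40 + 10 + 10 = 112 non-cherry candies altogether.
After those, each further candy must be cherry, so 112 + 9 = 121 draws guarantee 9 cherry candies.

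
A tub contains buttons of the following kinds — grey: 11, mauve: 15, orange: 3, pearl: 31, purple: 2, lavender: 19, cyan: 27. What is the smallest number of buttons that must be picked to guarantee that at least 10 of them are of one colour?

51

An adversary could hand out at most 9 buttons per colour (orange, purple run out sooner): 9 + 9 + 3 + 9 + 2 + 9 + 9 = 50 buttons and still no colour has 10.
One more button lands in a colour already at 9, so 51 draws are enough and 50 are not.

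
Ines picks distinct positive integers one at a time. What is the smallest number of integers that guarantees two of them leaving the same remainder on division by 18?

By pigeonhole, the 18 residue classes mod 18 are the pigeonholes.
With 18 integers one could put 1 in each residue class and have no class reach 2.
The 19th integer pushes some class to 2, so 18·1 + 1 = 19.

19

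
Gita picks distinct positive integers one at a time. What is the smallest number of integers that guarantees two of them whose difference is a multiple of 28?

29

Integers whose pairwise differences are multiples of 28 are exactly those sharing a remainder mod 28. By the pigeonhole principle, the 28 residue classes mod 28 are the pigeonholes.
With 28 integers one could put 1 in each residue class and have no class reach 2.
The 29th integer pushes some class to 2, so 28·1 + 1 = 29.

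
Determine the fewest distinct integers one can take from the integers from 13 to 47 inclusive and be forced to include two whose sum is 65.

21

Group the elements by complementary pair {x, 65−x}: {18,47}, {19,46}, {20,45}, …, giving 15 two-element pairs and 5 integers whose partner 65−x falls outside [13,47].
By the pigeonhole principle, treating each of those 20 groups as a pigeonhole, one can pick one integer per group — 20 integers — with no two summing to 65.
The 21st integer lands in an occupied pair, forcing a sum of 65.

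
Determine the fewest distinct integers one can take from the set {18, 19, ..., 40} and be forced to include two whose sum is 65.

16

A set avoiding the sum 65 can contain at most one of each pair {x, 65−x}, plus the 7 elements whose complement lies outside the range.
The integers 18, …, 32 (15 of them) are such a set: any two sum to at least 18+19 = 37 and at most 31+32 = 63 < 65.
Any 16th integer completes one of the 8 pairs, so 16 choices force a sum of 65.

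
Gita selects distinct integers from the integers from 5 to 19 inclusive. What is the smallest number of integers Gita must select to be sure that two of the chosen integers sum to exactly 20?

Two chosen integers sum to 20 exactly when both halves of some pair {x, 20−x} with 5 ≤ x ≤ 20−x ≤ 15 are chosen — 5 such pairs.
The remaining 5 elements (those with no distinct partner in range) can never complete a 20-sum, so the worst case takes all of them and one from each pair: 5 + 5 = 10.
The 11th integer has to be the second member of some pair, so 10 + 1 = 11.

11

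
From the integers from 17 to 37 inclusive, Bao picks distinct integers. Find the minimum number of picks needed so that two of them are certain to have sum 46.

16

Two chosen integers sum to 46 exactly when both halves of some pair {x, 46−x} with 17 ≤ x ≤ 46−x ≤ 29 are chosen — 6 such pairs.
The remaining 9 elements (those with no distinct partner in range) can never complete a 46-sum, so the worst case takes all of them and one from each pair: 9 + 6 = 15.
The 16th integer has to be the second member of some pair, so 15 + 1 = 16.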